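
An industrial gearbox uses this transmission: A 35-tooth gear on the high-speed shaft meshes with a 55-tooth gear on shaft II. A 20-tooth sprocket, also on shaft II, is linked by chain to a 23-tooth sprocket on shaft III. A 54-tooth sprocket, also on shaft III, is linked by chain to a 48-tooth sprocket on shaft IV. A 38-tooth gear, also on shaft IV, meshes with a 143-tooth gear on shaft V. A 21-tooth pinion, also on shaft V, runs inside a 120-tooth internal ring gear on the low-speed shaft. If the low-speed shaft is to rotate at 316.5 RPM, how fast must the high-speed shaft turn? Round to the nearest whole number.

Overall ratio R = 1.5714 × 1.15 × 0.88889 × 3.7632 × 5.7143 = 34.543.
Required input speed = output speed × R = 316.5 × 34.543 = 10933 RPM.

10933 RPM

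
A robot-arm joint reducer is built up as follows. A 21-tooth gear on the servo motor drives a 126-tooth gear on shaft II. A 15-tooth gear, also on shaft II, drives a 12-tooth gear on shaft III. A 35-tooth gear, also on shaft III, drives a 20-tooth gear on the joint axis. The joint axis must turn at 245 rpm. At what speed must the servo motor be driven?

672 rpm

Overall ratio R = 6 × 0.8 × 0.57143 = 2.7429.
Required input speed = output speed × R = 245 × 2.7429 = 672 rpm.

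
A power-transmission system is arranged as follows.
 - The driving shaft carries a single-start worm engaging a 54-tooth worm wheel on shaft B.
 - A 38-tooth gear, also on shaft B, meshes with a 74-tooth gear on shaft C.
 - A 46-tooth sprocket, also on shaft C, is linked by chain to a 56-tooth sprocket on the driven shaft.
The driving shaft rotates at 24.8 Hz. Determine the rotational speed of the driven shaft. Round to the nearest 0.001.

0.194 Hz

the driving shaft → shaft B (worm, 54/1): 24.8 ÷ 54 = 0.45926 Hz
shaft B → shaft C (gear mesh, 74/38): 0.45926 ÷ 1.9474 = 0.23584 Hz
shaft C → the driven shaft (chain, 56/46): 0.23584 ÷ 1.2174 = 0.19372 Hz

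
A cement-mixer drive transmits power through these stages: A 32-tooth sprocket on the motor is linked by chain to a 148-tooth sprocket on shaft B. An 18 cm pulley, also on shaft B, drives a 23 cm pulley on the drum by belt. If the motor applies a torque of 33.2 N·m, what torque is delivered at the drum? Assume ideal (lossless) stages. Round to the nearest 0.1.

196.2 N·m

After the chain (148/32): 33.2 × 4.625 = 153.55 N·m
After the belt (23/18): 153.55 × 1.2778 = 196.2 N·m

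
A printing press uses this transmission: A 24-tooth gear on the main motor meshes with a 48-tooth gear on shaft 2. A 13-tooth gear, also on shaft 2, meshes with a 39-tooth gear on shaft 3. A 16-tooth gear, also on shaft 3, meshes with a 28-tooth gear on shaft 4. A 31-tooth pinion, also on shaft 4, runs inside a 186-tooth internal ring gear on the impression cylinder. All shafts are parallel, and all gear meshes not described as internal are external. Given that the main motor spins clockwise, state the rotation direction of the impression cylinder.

anticlockwise

the main motor → shaft 2: external mesh, 1 reversal → CCW.
shaft 2 → shaft 3: external mesh, 1 reversal → CW.
shaft 3 → shaft 4: external mesh, 1 reversal → CCW.
shaft 4 → the impression cylinder: internal mesh, same direction → CCW.
3 reversals in total — an odd number — so the impression cylinder turns opposite to the main motor.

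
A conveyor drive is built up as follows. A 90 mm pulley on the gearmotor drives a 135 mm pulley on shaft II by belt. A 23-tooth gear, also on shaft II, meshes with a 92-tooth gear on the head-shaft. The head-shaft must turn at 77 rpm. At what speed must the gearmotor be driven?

462 rpm

Overall ratio R = 1.5 × 4 = 6.
Required input speed = output speed × R = 77 × 6 = 462 rpm.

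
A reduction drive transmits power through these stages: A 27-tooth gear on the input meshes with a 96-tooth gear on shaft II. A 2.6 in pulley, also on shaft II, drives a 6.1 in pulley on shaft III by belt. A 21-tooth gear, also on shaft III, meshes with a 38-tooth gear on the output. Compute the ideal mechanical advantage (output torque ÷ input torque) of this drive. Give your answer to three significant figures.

15.1

Each stage contributes driven/driver: gear mesh 96/27 = 3.5556, belt 6.1/2.6 = 2.3462, gear mesh 38/21 = 1.8095.
Overall: 3.5556 × 2.3462 × 1.8095 = 15.095.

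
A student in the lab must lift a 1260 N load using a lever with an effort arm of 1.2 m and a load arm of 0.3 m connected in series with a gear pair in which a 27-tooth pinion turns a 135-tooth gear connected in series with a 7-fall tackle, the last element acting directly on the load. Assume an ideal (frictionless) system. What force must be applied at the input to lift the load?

9 N

Lever MA = effort arm / load arm = 1.2/0.3 = 4.
Gear pair MA = 135/27 = 5.
Block-and-tackle MA = number of supporting rope parts = 7.
Combined ideal MA = 4 × 5 × 7 = 140.
Effort = load / MA = 1260 / 140 = 9 N.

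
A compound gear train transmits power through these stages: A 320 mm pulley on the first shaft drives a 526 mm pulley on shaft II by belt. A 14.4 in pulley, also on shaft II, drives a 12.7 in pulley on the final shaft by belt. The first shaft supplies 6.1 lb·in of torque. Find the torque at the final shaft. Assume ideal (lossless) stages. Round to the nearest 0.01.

belt 526/320 = 1.6438 → τ = 6.1·1.6438 = 10.027 lb·in
belt 12.7/14.4 = 0.88194 → τ = 10.027·0.88194 = 8.8431 lb·in

8.84 lb·in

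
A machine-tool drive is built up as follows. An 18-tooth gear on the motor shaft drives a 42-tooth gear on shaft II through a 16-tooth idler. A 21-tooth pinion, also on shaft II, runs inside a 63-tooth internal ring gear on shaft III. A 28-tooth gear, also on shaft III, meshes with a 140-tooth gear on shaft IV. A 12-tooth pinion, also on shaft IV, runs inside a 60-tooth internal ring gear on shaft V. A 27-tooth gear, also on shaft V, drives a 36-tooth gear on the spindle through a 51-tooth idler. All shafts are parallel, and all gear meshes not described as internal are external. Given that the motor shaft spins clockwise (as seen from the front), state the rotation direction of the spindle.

counterclockwise

the motor shaft → shaft II: driver → idler → driven is 2 external meshes, 2 reversals → CW.
shaft II → shaft III: internal mesh, same direction → CW.
shaft III → shaft IV: external mesh, 1 reversal → CCW.
shaft IV → shaft V: internal mesh, same direction → CCW.
shaft V → the spindle: driver → idler → driven is 2 external meshes, 2 reversals → CCW.
5 reversals in total — an odd number — so the spindle turns opposite to the motor shaft.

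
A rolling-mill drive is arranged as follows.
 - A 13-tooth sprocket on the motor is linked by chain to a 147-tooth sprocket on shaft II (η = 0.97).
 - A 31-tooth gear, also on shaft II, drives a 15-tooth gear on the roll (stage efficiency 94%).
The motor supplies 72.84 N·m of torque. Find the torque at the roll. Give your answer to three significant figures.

363 N·m

Chain: ratio = 147/13 = 11.308; torque at shaft II = 72.84 × 11.308 × 0.97 = 798.94 N·m.
Gear mesh: ratio = 15/31 = 0.48387; torque at the roll = 798.94 × 0.48387 × 0.94 = 363.39 N·m.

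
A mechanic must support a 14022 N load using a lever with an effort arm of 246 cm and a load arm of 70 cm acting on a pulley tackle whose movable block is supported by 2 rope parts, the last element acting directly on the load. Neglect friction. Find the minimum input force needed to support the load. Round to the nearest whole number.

1995 N

Lever MA = effort arm / load arm = 246/70 = 3.5143.
Block-and-tackle MA = number of supporting rope parts = 2.
Combined ideal MA = 3.5143 × 2 = 7.0286.
Effort = load / MA = 14022 / 7.0286 = 1995 N.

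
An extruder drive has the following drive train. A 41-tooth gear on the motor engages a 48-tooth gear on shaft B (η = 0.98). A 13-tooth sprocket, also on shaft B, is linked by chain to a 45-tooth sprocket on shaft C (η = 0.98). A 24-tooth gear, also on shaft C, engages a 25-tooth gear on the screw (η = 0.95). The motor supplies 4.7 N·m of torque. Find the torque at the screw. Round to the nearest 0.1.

18.1 N·m

gear mesh 48/41 = 1.1707 → τ = 4.7·1.1707·0.98 = 5.3924 N·m
chain 45/13 = 3.4615 → τ = 5.3924·3.4615·0.98 = 18.293 N·m
gear mesh 25/24 = 1.0417 → τ = 18.293·1.0417·0.95 = 18.102 N·m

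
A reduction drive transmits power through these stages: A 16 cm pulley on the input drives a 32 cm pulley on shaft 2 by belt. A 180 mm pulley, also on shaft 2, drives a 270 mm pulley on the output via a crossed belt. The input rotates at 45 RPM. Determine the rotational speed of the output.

Belt: ratio = 32/16 = 2, so shaft 2 turns at 45 / 2 = 22.5 RPM.
Belt: ratio = 270/180 = 1.5, so the output turns at 22.5 / 1.5 = 15 RPM.

15 RPM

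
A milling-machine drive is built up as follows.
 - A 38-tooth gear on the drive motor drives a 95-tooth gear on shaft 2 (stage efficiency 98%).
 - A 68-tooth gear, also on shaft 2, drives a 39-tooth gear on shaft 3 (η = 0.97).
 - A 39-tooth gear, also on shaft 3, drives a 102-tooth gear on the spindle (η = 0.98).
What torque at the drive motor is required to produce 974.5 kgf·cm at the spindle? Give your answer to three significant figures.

279 kgf·cm

Overall ratio R = 2.5 × 0.57353 × 2.6154 = 3.75; overall efficiency η = 0.98 × 0.97 × 0.98 = 0.9316.
Input torque = output torque / (R × η) = 974.5 / (3.75 × 0.9316) = 278.95 kgf·cm.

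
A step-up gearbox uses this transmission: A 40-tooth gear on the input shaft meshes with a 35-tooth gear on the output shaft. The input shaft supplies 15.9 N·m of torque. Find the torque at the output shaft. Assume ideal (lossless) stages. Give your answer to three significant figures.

After the gear mesh (35/40): 15.9 × 0.875 = 13.912 N·m

13.9 N·m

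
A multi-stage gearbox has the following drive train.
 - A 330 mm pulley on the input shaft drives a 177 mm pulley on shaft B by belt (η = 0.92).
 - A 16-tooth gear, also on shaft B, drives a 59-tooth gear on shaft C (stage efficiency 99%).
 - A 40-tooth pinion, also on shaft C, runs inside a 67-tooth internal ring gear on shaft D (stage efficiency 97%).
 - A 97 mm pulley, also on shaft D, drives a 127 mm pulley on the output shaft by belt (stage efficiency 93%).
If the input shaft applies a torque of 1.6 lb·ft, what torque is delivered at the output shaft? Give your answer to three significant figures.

belt 177/330 = 0.53636 → τ = 1.6·0.53636·0.92 = 0.78953 lb·ft
gear mesh 59/16 = 3.6875 → τ = 0.78953·3.6875·0.99 = 2.8823 lb·ft
internal gear 67/40 = 1.675 → τ = 2.8823·1.675·0.97 = 4.683 lb·ft
belt 127/97 = 1.3093 → τ = 4.683·1.3093·0.93 = 5.7021 lb·ft

5.70 lb·ft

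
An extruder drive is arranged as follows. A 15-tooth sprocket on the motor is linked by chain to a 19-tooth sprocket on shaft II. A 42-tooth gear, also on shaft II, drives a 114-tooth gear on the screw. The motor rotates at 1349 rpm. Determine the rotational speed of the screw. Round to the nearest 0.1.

Chain: ratio = 19/15 = 1.2667, so shaft II turns at 1349 / 1.2667 = 1065 rpm.
Gear mesh: ratio = 114/42 = 2.7143, so the screw turns at 1065 / 2.7143 = 392.37 rpm.

392.4 rpm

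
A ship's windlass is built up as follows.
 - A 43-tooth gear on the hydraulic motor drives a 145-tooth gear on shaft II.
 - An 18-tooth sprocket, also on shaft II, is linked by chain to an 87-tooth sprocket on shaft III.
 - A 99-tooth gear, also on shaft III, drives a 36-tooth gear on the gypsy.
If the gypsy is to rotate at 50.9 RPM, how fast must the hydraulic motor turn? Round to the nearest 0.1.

301.7 RPM

Overall ratio R = 3.3721 × 4.8333 × 0.36364 = 5.9267.
Required input speed = output speed × R = 50.9 × 5.9267 = 301.67 RPM.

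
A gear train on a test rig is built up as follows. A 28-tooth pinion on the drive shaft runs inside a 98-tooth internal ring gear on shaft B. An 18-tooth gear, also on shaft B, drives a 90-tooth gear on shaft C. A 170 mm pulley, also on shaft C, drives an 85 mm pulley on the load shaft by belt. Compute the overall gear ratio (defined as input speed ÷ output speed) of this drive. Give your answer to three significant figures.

Each stage contributes driven/driver: internal gear 98/28 = 3.5, gear mesh 90/18 = 5, belt 85/170 = 0.5.
Overall: 3.5 × 5 × 0.5 = 8.75.

8.75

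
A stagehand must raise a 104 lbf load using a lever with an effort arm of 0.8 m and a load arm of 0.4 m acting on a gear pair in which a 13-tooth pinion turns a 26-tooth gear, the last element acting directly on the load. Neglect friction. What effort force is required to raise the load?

26 lbf

Lever MA = effort arm / load arm = 0.8/0.4 = 2.
Gear pair MA = 26/13 = 2.
Combined ideal MA = 2 × 2 = 4.
Effort = load / MA = 104 / 4 = 26 lbf.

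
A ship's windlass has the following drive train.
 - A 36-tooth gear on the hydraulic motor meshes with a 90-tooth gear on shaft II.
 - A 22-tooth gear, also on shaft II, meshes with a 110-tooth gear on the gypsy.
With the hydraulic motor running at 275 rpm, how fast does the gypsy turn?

gear mesh 90/36 = 2.5 → 275/2.5 = 110 rpm
gear mesh 110/22 = 5 → 110/5 = 22 rpm

22 rpm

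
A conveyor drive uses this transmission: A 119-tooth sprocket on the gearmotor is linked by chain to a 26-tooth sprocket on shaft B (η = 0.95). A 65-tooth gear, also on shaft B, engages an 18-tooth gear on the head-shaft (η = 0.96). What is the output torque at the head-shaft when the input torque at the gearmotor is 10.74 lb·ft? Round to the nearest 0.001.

Chain: ratio = 26/119 = 0.21849; torque at shaft B = 10.74 × 0.21849 × 0.95 = 2.2292 lb·ft.
Gear mesh: ratio = 18/65 = 0.27692; torque at the head-shaft = 2.2292 × 0.27692 × 0.96 = 0.59263 lb·ft.

0.593 lb·ft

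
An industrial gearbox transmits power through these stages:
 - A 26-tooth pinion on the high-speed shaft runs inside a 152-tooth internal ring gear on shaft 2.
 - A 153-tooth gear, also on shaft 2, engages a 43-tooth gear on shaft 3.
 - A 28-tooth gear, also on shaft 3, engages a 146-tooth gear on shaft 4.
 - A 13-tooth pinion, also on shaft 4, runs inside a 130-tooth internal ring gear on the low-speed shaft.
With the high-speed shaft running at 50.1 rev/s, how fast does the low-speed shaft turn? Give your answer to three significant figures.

Internal gear: ratio = 152/26 = 5.8462, so shaft 2 turns at 50.1 / 5.8462 = 8.5697 rev/s.
Gear mesh: ratio = 43/153 = 0.28105, so shaft 3 turns at 8.5697 / 0.28105 = 30.492 rev/s.
Gear mesh: ratio = 146/28 = 5.2143, so shaft 4 turns at 30.492 / 5.2143 = 5.8478 rev/s.
Internal gear: ratio = 130/13 = 10, so the low-speed shaft turns at 5.8478 / 10 = 0.58478 rev/s.

0.585 rev/s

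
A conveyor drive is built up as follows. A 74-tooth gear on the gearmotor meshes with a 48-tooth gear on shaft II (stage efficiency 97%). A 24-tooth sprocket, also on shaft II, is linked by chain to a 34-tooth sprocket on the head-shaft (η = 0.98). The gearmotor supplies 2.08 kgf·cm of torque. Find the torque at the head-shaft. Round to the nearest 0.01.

1.82 kgf·cm

gear mesh 48/74 = 0.64865 → τ = 2.08·0.64865·0.97 = 1.3087 kgf·cm
chain 34/24 = 1.4167 → τ = 1.3087·1.4167·0.98 = 1.8169 kgf·cm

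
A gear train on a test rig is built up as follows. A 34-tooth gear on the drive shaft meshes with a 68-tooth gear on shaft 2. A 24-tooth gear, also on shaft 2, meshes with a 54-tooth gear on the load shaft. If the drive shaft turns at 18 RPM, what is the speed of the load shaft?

4 RPM

gear mesh 68/34 = 2 → 18/2 = 9 RPM
gear mesh 54/24 = 2.25 → 9/2.25 = 4 RPM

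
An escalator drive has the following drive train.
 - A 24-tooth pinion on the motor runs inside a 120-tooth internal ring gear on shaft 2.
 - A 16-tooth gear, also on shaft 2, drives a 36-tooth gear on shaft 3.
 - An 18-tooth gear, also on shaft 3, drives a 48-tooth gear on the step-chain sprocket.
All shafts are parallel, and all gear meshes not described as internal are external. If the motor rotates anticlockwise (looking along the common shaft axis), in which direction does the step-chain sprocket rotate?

the motor → shaft 2: internal mesh, same direction → CCW.
shaft 2 → shaft 3: external mesh, 1 reversal → CW.
shaft 3 → the step-chain sprocket: external mesh, 1 reversal → CCW.
2 reversals in total — an even number — so the step-chain sprocket turns the same way as the motor.

anticlockwise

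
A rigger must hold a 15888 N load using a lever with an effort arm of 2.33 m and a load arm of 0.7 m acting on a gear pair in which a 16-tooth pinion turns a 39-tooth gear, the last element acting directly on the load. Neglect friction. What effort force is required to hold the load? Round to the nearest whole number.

Lever MA = effort arm / load arm = 2.33/0.7 = 3.3286.
Gear pair MA = 39/16 = 2.4375.
Combined ideal MA = 3.3286 × 2.4375 = 8.1134.
Effort = load / MA = 15888 / 8.1134 = 1958.2 N.

1958 N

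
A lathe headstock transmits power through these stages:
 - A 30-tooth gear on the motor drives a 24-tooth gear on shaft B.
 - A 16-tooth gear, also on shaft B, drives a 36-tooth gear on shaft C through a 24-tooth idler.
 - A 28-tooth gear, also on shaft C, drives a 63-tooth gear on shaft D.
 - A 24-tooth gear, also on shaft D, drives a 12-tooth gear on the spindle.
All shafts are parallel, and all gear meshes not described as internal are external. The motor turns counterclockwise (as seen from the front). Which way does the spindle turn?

clockwise

the motor → shaft B: external mesh, 1 reversal → CW.
shaft B → shaft C: driver → idler → driven is 2 external meshes, 2 reversals → CW.
shaft C → shaft D: external mesh, 1 reversal → CCW.
shaft D → the spindle: external mesh, 1 reversal → CW.
5 reversals in total — an odd number — so the spindle turns opposite to the motor.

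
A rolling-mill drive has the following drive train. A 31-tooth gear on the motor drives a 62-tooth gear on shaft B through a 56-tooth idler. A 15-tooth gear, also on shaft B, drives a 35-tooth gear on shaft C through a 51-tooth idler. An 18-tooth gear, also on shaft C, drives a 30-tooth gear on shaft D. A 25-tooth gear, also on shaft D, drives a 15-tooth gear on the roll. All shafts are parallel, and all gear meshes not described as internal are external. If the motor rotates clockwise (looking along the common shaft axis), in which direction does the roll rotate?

clockwise

the motor → shaft B: driver → idler → driven is 2 external meshes, 2 reversals → CW.
shaft B → shaft C: driver → idler → driven is 2 external meshes, 2 reversals → CW.
shaft C → shaft D: external mesh, 1 reversal → CCW.
shaft D → the roll: external mesh, 1 reversal → CW.
6 reversals in total — an even number — so the roll turns the same way as the motor.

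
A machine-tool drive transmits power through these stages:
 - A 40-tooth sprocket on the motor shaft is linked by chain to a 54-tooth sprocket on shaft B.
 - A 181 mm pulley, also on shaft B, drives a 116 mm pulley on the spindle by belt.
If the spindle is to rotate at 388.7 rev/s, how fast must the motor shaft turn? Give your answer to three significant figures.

336 rev/s

Overall ratio R = 1.35 × 0.64088 = 0.86519.
Required input speed = output speed × R = 388.7 × 0.86519 = 336.3 rev/s.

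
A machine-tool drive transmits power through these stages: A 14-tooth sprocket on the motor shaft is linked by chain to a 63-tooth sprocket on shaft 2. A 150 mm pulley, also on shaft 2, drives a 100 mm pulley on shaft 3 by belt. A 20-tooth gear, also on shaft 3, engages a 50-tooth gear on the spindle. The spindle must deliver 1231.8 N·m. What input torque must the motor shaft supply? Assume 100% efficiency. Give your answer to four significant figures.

Overall ratio R = 4.5 × 0.66667 × 2.5 = 7.5.
Input torque = output torque / R = 1231.8 / 7.5 = 164.24 N·m.

164.2 N·m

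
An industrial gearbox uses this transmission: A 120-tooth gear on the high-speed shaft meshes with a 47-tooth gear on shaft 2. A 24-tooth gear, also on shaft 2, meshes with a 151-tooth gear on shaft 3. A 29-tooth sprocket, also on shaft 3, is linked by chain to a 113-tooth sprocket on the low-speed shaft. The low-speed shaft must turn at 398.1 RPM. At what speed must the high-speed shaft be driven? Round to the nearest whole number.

Overall ratio R = 0.39167 × 6.2917 × 3.8966 = 9.602.
Required input speed = output speed × R = 398.1 × 9.602 = 3822.6 RPM.

3823 RPM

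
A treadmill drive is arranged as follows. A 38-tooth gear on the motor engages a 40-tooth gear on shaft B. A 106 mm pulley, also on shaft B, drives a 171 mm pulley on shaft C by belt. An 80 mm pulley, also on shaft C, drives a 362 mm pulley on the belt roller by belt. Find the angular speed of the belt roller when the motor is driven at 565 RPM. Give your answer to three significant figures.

Gear mesh: ratio = 40/38 = 1.0526, so shaft B turns at 565 / 1.0526 = 536.75 RPM.
Belt: ratio = 171/106 = 1.6132, so shaft C turns at 536.75 / 1.6132 = 332.72 RPM.
Belt: ratio = 362/80 = 4.525, so the belt roller turns at 332.72 / 4.525 = 73.53 RPM.

73.5 RPM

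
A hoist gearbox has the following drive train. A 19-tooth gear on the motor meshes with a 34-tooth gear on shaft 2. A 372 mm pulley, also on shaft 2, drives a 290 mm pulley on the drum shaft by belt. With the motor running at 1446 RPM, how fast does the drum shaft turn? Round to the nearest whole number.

gear mesh 34/19 = 1.7895 → 1446/1.7895 = 808.06 RPM
belt 290/372 = 0.77957 → 808.06/0.77957 = 1036.5 RPM

1037 RPM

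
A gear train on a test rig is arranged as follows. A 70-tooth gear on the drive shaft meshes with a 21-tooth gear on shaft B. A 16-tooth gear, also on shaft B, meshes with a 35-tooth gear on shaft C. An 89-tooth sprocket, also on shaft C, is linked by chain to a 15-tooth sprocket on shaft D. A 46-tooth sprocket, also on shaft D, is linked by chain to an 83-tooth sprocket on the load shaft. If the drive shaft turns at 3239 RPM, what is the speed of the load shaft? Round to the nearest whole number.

16230 RPM

the drive shaft → shaft B (gear mesh, 21/70): 3239 ÷ 0.3 = 10797 RPM
shaft B → shaft C (gear mesh, 35/16): 10797 ÷ 2.1875 = 4935.6 RPM
shaft C → shaft D (chain, 15/89): 4935.6 ÷ 0.16854 = 29285 RPM
shaft D → the load shaft (chain, 83/46): 29285 ÷ 1.8043 = 16230 RPM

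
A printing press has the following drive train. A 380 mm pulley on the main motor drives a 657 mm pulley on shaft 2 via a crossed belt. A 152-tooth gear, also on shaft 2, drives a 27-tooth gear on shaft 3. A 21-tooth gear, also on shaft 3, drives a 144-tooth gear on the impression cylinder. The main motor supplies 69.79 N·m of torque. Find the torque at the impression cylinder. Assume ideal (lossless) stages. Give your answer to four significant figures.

147.0 N·m

belt 657/380 = 1.7289 → τ = 69.79·1.7289 = 120.66 N·m
gear mesh 27/152 = 0.17763 → τ = 120.66·0.17763 = 21.434 N·m
gear mesh 144/21 = 6.8571 → τ = 21.434·6.8571 = 146.97 N·m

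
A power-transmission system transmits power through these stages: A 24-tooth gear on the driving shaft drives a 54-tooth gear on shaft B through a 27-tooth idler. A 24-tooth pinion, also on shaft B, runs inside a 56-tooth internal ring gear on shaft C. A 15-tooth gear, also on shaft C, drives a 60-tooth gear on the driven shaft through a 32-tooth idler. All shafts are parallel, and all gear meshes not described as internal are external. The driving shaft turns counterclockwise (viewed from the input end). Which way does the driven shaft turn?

counterclockwise

the driving shaft → shaft B: driver → idler → driven is 2 external meshes, 2 reversals → CCW.
shaft B → shaft C: internal mesh, same direction → CCW.
shaft C → the driven shaft: driver → idler → driven is 2 external meshes, 2 reversals → CCW.
4 reversals in total — an even number — so the driven shaft turns the same way as the driving shaft.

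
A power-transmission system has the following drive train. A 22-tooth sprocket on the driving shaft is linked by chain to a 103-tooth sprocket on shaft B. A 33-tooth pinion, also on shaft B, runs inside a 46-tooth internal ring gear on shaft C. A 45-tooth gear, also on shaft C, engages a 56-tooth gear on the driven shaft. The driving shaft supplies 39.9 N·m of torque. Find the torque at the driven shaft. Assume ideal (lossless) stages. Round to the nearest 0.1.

chain 103/22 = 4.6818 → τ = 39.9·4.6818 = 186.8 N·m
internal gear 46/33 = 1.3939 → τ = 186.8·1.3939 = 260.39 N·m
gear mesh 56/45 = 1.2444 → τ = 260.39·1.2444 = 324.05 N·m

324.0 N·m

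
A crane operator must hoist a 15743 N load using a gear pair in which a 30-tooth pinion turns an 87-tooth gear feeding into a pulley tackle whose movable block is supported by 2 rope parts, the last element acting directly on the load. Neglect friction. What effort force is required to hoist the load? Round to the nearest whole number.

Gear pair MA = 87/30 = 2.9.
Block-and-tackle MA = number of supporting rope parts = 2.
Combined ideal MA = 2.9 × 2 = 5.8.
Effort = load / MA = 15743 / 5.8 = 2714.3 N.

2714 N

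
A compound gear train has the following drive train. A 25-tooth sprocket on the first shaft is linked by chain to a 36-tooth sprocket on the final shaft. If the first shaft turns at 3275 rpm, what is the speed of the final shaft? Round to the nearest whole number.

the first shaft → the final shaft (chain, 36/25): 3275 ÷ 1.44 = 2274.3 rpm

2274 rpm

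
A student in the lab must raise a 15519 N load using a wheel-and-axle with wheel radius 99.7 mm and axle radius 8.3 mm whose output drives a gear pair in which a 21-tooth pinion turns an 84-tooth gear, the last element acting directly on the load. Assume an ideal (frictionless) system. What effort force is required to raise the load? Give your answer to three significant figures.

Wheel-and-axle MA = R/r = 99.7/8.3 = 12.012.
Gear pair MA = 84/21 = 4.
Combined ideal MA = 12.012 × 4 = 48.048.
Effort = load / MA = 15519 / 48.048 = 322.99 N.

323 N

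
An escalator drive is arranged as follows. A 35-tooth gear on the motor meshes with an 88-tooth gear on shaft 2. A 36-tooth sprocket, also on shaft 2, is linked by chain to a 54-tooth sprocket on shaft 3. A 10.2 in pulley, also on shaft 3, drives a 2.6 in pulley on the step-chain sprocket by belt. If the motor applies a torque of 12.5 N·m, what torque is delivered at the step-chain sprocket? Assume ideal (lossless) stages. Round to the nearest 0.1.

After the gear mesh (88/35): 12.5 × 2.5143 = 31.429 N·m
After the chain (54/36): 31.429 × 1.5 = 47.143 N·m
After the belt (2.6/10.2): 47.143 × 0.2549 = 12.017 N·m

12.0 N·m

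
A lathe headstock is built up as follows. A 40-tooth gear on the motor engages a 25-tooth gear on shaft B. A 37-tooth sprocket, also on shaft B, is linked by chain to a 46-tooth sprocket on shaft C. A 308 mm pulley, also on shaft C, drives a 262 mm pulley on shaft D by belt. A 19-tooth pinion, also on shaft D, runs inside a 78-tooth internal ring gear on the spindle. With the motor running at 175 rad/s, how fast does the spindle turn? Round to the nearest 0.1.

64.5 rad/s

the motor → shaft B (gear mesh, 25/40): 175 ÷ 0.625 = 280 rad/s
shaft B → shaft C (chain, 46/37): 280 ÷ 1.2432 = 225.22 rad/s
shaft C → shaft D (belt, 262/308): 225.22 ÷ 0.85065 = 264.76 rad/s
shaft D → the spindle (internal gear, 78/19): 264.76 ÷ 4.1053 = 64.493 rad/s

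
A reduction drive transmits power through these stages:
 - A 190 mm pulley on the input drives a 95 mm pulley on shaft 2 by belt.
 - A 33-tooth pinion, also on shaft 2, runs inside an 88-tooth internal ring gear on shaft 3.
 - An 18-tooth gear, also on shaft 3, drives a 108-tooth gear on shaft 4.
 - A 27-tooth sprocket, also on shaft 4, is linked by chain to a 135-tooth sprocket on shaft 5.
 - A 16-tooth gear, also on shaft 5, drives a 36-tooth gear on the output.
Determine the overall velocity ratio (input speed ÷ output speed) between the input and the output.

90

Each stage contributes driven/driver: belt 95/190 = 0.5, internal gear 88/33 = 2.6667, gear mesh 108/18 = 6, chain 135/27 = 5, gear mesh 36/16 = 2.25.
Overall: 0.5 × 2.6667 × 6 × 5 × 2.25 = 90.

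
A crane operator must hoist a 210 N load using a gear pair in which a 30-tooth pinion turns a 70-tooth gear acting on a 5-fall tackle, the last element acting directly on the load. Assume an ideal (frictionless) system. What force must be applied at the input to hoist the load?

18 N

Gear pair MA = 70/30 = 2.3333.
Block-and-tackle MA = number of supporting rope parts = 5.
Combined ideal MA = 2.3333 × 5 = 11.667.
Effort = load / MA = 210 / 11.667 = 18 N.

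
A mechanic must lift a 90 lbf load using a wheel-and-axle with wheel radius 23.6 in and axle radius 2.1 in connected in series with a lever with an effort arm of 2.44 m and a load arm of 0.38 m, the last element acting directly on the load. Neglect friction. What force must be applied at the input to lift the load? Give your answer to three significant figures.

1.25 lbf

Wheel-and-axle MA = R/r = 23.6/2.1 = 11.238.
Lever MA = effort arm / load arm = 2.44/0.38 = 6.4211.
Combined ideal MA = 11.238 × 6.4211 = 72.16.
Effort = load / MA = 90 / 72.16 = 1.2472 lbf.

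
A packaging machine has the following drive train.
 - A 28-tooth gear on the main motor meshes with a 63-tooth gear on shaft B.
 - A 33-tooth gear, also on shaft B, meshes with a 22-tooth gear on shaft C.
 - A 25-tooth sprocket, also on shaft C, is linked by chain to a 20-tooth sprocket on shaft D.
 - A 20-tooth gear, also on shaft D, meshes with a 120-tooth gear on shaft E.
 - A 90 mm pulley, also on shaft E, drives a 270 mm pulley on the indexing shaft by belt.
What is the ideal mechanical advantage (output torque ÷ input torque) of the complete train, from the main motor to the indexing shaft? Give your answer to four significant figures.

Each stage contributes driven/driver: gear mesh 63/28 = 2.25, gear mesh 22/33 = 0.66667, chain 20/25 = 0.8, gear mesh 120/20 = 6, belt 270/90 = 3.
Overall: 2.25 × 0.66667 × 0.8 × 6 × 3 = 21.6.

21.60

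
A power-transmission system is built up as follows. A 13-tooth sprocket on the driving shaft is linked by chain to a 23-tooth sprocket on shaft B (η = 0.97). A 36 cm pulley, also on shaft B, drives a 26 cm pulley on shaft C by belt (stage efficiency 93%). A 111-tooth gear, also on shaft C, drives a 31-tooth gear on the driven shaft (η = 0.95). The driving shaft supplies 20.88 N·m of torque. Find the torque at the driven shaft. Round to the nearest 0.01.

6.39 N·m

After the chain (23/13): 20.88 × 1.7692 × 0.97 = 35.833 N·m
After the belt (26/36): 35.833 × 0.72222 × 0.93 = 24.068 N·m
After the gear mesh (31/111): 24.068 × 0.27928 × 0.95 = 6.3856 N·m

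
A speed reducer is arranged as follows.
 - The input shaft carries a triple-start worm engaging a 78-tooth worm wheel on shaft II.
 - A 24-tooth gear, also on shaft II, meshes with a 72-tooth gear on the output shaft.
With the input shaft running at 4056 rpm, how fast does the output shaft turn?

Worm: ratio = 78/3 = 26, so shaft II turns at 4056 / 26 = 156 rpm.
Gear mesh: ratio = 72/24 = 3, so the output shaft turns at 156 / 3 = 52 rpm.

52 rpm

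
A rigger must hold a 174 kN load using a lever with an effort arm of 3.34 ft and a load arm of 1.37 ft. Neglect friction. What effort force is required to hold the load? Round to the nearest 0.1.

Lever MA = effort arm / load arm = 3.34/1.37 = 2.438.
Effort = load / MA = 174 / 2.438 = 71.371 kN.

71.4 kN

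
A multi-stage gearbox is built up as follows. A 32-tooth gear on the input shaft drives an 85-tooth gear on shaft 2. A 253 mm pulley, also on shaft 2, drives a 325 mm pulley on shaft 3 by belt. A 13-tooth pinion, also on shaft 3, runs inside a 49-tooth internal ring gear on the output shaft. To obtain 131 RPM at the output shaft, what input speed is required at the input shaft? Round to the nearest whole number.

1685 RPM

Overall ratio R = 2.6562 × 1.2846 × 3.7692 = 12.861.
Required input speed = output speed × R = 131 × 12.861 = 1684.8 RPM.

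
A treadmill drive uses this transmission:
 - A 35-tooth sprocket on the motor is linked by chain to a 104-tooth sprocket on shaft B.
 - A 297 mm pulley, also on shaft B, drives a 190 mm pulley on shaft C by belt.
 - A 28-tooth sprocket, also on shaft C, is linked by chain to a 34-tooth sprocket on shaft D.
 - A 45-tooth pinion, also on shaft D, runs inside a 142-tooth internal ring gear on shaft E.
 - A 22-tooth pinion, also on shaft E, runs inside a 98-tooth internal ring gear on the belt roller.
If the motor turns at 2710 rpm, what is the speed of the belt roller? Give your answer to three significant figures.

83.5 rpm

the motor → shaft B (chain, 104/35): 2710 ÷ 2.9714 = 912.02 rpm
shaft B → shaft C (belt, 190/297): 912.02 ÷ 0.63973 = 1425.6 rpm
shaft C → shaft D (chain, 34/28): 1425.6 ÷ 1.2143 = 1174 rpm
shaft D → shaft E (internal gear, 142/45): 1174 ÷ 3.1556 = 372.06 rpm
shaft E → the belt roller (internal gear, 98/22): 372.06 ÷ 4.4545 = 83.523 rpm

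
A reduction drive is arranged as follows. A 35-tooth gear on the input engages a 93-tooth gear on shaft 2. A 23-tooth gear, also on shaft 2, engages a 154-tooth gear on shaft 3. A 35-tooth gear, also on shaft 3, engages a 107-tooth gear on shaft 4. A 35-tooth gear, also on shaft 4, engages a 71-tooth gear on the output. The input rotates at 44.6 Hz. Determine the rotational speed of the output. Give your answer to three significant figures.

Gear mesh: ratio = 93/35 = 2.6571, so shaft 2 turns at 44.6 / 2.6571 = 16.785 Hz.
Gear mesh: ratio = 154/23 = 6.6957, so shaft 3 turns at 16.785 / 6.6957 = 2.5068 Hz.
Gear mesh: ratio = 107/35 = 3.0571, so shaft 4 turns at 2.5068 / 3.0571 = 0.82 Hz.
Gear mesh: ratio = 71/35 = 2.0286, so the output turns at 0.82 / 2.0286 = 0.40422 Hz.

0.404 Hz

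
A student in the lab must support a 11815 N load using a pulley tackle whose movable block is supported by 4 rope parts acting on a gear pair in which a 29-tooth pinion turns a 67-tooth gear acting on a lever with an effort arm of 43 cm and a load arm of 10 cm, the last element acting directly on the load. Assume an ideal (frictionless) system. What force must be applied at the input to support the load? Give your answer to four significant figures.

297.3 N

Block-and-tackle MA = number of supporting rope parts = 4.
Gear pair MA = 67/29 = 2.3103.
Lever MA = effort arm / load arm = 43/10 = 4.3.
Combined ideal MA = 4 × 2.3103 × 4.3 = 39.738.
Effort = load / MA = 11815 / 39.738 = 297.32 N.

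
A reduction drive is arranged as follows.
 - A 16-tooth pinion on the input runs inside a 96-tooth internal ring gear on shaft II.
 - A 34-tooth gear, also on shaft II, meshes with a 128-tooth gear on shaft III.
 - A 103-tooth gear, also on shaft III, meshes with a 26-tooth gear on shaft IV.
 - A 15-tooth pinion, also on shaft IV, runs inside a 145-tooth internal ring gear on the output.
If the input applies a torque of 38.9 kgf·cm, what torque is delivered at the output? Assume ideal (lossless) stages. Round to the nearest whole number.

2144 kgf·cm

internal gear 96/16 = 6 → τ = 38.9·6 = 233.4 kgf·cm
gear mesh 128/34 = 3.7647 → τ = 233.4·3.7647 = 878.68 kgf·cm
gear mesh 26/103 = 0.25243 → τ = 878.68·0.25243 = 221.8 kgf·cm
internal gear 145/15 = 9.6667 → τ = 221.8·9.6667 = 2144.1 kgf·cm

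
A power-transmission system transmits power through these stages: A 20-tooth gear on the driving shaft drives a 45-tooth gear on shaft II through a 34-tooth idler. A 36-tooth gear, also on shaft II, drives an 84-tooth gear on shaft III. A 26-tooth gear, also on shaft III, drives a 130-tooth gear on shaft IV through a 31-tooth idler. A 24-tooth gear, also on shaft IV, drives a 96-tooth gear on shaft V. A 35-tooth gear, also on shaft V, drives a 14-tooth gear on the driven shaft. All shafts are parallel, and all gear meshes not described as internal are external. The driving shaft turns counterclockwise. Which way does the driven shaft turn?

the driving shaft → shaft II: driver → idler → driven is 2 external meshes, 2 reversals → CCW.
shaft II → shaft III: external mesh, 1 reversal → CW.
shaft III → shaft IV: driver → idler → driven is 2 external meshes, 2 reversals → CW.
shaft IV → shaft V: external mesh, 1 reversal → CCW.
shaft V → the driven shaft: external mesh, 1 reversal → CW.
7 reversals in total — an odd number — so the driven shaft turns opposite to the driving shaft.

clockwise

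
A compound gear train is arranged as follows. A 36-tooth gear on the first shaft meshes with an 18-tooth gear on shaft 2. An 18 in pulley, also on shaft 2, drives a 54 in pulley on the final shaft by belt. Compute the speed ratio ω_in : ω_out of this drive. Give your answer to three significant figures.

1.50

Each stage contributes driven/driver: gear mesh 18/36 = 0.5, belt 54/18 = 3.
Overall: 0.5 × 3 = 1.5.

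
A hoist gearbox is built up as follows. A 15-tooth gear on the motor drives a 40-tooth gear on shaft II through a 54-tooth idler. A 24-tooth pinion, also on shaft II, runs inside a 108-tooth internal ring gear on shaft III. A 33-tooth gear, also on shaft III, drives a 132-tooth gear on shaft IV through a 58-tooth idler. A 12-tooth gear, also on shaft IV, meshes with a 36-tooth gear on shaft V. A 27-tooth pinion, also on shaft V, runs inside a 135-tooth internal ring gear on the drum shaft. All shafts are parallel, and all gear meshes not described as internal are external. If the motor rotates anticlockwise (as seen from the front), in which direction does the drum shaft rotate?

clockwise

the motor → shaft II: driver → idler → driven is 2 external meshes, 2 reversals → CCW.
shaft II → shaft III: internal mesh, same direction → CCW.
shaft III → shaft IV: driver → idler → driven is 2 external meshes, 2 reversals → CCW.
shaft IV → shaft V: external mesh, 1 reversal → CW.
shaft V → the drum shaft: internal mesh, same direction → CW.
5 reversals in total — an odd number — so the drum shaft turns opposite to the motor.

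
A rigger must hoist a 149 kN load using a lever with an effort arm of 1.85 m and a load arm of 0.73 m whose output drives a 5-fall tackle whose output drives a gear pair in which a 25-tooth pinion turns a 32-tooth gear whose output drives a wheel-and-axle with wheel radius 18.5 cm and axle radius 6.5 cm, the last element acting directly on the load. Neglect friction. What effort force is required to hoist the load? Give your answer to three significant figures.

3.23 kN

Lever MA = effort arm / load arm = 1.85/0.73 = 2.5342.
Block-and-tackle MA = number of supporting rope parts = 5.
Gear pair MA = 32/25 = 1.28.
Wheel-and-axle MA = R/r = 18.5/6.5 = 2.8462.
Combined ideal MA = 2.5342 × 5 × 1.28 × 2.8462 = 46.162.
Effort = load / MA = 149 / 46.162 = 3.2277 kN.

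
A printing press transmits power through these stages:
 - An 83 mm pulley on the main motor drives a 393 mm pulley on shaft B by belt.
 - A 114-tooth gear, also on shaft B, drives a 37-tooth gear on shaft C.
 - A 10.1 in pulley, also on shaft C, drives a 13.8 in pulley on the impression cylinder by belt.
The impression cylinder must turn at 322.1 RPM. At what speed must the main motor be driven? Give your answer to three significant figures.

676 RPM

Overall ratio R = 4.7349 × 0.32456 × 1.3663 = 2.0998.
Required input speed = output speed × R = 322.1 × 2.0998 = 676.33 RPM.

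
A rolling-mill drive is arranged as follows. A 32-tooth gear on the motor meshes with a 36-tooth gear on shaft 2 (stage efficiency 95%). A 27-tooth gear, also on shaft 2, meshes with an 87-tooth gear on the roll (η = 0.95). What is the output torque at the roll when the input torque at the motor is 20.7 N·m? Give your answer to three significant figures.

67.7 N·m

gear mesh 36/32 = 1.125 → τ = 20.7·1.125·0.95 = 22.123 N·m
gear mesh 87/27 = 3.2222 → τ = 22.123·3.2222·0.95 = 67.721 N·m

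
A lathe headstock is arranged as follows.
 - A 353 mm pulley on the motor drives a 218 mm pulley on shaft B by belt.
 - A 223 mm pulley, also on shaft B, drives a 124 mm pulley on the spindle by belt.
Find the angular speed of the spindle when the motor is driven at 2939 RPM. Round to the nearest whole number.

Belt: ratio = 218/353 = 0.61756, so shaft B turns at 2939 / 0.61756 = 4759 RPM.
Belt: ratio = 124/223 = 0.55605, so the spindle turns at 4759 / 0.55605 = 8558.6 RPM.

8559 RPM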